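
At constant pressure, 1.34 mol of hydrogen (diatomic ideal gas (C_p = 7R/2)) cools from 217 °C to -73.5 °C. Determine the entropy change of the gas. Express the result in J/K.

In kelvin: T₁ = 490.15 K, T₂ = 199.65 K. At constant pressure, ΔS = nC_p ln(T₂/T₁) with C_p = 7R/2 = 29.1 J mol⁻¹ K⁻¹.
ΔS = 1.34 × 29.1 × ln(199.65/490.15) = -35 J/K.

ΔS = -35 J/K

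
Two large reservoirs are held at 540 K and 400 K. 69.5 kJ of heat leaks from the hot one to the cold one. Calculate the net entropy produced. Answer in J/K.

ΔS_hot = −Q/T_H = −69500/540 = -128.704 J/K and ΔS_cold = +Q/T_C = 69500/400 = 173.75 J/K.
ΔS_total = -128.704 + 173.75 = 45 J/K, positive as the second law requires.

ΔS_total = 45 J/K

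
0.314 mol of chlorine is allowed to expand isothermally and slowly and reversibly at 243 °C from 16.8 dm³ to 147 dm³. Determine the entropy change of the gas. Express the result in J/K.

ΔS_gas = 5.66 J/K

For an isothermal ideal gas ΔS_gas = nR ln(V₂/V₁) = 0.314 × 8.314 × ln(147/16.8) = 5.66 J/K.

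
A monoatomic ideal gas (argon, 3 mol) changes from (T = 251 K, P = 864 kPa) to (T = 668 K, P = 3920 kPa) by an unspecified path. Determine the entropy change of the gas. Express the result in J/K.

ΔS = 23.3 J/K

ΔS = nC_p ln(T₂/T₁) − nR ln(P₂/P₁), with C_p = 5R/2 = 20.79 J mol⁻¹ K⁻¹ for a monoatomic ideal gas.
ΔS = 3 × [20.79 × ln(668/251) − 8.314 × ln(3920/864)] = 23.3 J/K.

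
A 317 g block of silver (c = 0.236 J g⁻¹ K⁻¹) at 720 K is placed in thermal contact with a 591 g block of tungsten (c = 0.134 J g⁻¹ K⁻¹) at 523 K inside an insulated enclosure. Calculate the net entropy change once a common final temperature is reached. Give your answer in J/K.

ΔS_total = 1.96 J/K

Energy balance: T_f = (m₁c₁T₁ + m₂c₂T₂)/(m₁c₁ + m₂c₂) = 618.7 K.
ΔS₁ = m₁c₁ ln(T_f/T₁) = 74.812 × ln(618.7/720) = -11.344 J/K.
ΔS₂ = m₂c₂ ln(T_f/T₂) = 79.194 × ln(618.7/523) = 13.307 J/K.
ΔS_total = -11.344 + 13.307 = 1.96 J/K.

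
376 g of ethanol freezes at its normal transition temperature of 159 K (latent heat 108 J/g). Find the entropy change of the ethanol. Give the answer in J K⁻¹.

ΔS = -255 J/K

Heat released by the substance: Q = −mL = −376 × 108 = −40608 J.
At constant T, ΔS = Q_rev/T = −40608 / 159 = -255 J/K.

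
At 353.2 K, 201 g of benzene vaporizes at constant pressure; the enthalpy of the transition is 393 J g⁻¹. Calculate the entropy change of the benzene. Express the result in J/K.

Heat absorbed by the substance: Q = mL = 201 × 393 = 78993 J.
At constant T, ΔS = Q_rev/T = 78993 / 353.2 = 224 J/K.

ΔS = 224 J/K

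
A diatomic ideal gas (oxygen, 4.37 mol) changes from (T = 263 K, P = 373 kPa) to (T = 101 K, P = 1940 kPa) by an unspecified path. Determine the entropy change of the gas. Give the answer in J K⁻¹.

ΔS = -182 J/K

ΔS = nC_p ln(T₂/T₁) − nR ln(P₂/P₁), with C_p = 7R/2 = 29.1 J mol⁻¹ K⁻¹ for a diatomic ideal gas.
ΔS = 4.37 × [29.1 × ln(101/263) − 8.314 × ln(1940/373)] = -182 J/K.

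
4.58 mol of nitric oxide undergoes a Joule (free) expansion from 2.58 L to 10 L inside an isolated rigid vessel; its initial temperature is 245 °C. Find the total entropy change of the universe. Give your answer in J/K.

ΔS_universe = 51.6 J/K

No heat is exchanged and no work is done, so the ideal-gas temperature stays constant.
Entropy is a state function; using a reversible isothermal path, ΔS_gas = nR ln(V₂/V₁) = 4.58 × 8.314 × ln(10/2.58) = 51.6 J/K.
The insulated surroundings exchange no heat, so ΔS_surr = 0 and ΔS_universe = ΔS_gas.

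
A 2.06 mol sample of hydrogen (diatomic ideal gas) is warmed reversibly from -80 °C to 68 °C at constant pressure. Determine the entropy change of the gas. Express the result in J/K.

In kelvin: T₁ = 193.15 K, T₂ = 341.15 K. At constant pressure, ΔS = nC_p ln(T₂/T₁) with C_p = 7R/2 = 29.1 J mol⁻¹ K⁻¹.
ΔS = 2.06 × 29.1 × ln(341.15/193.15) = 34.1 J/K.

ΔS = 34.1 J/K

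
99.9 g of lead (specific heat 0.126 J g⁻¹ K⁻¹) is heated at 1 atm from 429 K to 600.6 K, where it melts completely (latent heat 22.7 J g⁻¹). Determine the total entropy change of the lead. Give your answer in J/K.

Warming step: ΔS₁ = m c ln(T_tr/T_i) = 99.9 × 0.126 × ln(600.6/429) = 4.235 J/K.
Phase change: ΔS₂ = +mL/T_tr = 99.9 × 22.7 / 600.6 = 3.776 J/K.
ΔS_total = (4.235) + (3.776) = 8.01 J/K.

ΔS = 8.01 J/K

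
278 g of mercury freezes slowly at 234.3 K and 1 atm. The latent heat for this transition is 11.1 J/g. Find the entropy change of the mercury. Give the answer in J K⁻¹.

ΔS = -13.2 J/K

Heat released by the substance: Q = −mL = −278 × 11.1 = −3085.8 J.
At constant T, ΔS = Q_rev/T = −3085.8 / 234.3 = -13.2 J/K.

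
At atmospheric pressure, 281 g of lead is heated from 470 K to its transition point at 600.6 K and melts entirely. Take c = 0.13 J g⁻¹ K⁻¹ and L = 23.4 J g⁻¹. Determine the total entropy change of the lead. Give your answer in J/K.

ΔS = 19.9 J/K

Warming step: ΔS₁ = m c ln(T_tr/T_i) = 281 × 0.13 × ln(600.6/470) = 8.957 J/K.
Phase change: ΔS₂ = +mL/T_tr = 281 × 23.4 / 600.6 = 10.95 J/K.
ΔS_total = (8.957) + (10.95) = 19.9 J/K.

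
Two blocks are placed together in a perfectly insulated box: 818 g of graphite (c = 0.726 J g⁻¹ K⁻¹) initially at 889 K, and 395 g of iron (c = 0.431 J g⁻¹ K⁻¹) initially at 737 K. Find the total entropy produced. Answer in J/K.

Energy balance: T_f = (m₁c₁T₁ + m₂c₂T₂)/(m₁c₁ + m₂c₂) = 855.13 K.
ΔS₁ = m₁c₁ ln(T_f/T₁) = 593.868 × ln(855.13/889) = -23.0651 J/K.
ΔS₂ = m₂c₂ ln(T_f/T₂) = 170.245 × ln(855.13/737) = 25.3104 J/K.
ΔS_total = -23.0651 + 25.3104 = 2.25 J/K.

ΔS_total = 2.25 J/K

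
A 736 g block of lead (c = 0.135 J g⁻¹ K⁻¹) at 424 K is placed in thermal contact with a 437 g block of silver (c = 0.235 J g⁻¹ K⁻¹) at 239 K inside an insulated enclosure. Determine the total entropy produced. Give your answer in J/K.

ΔS_total = 8.21 J/K

Energy balance: T_f = (m₁c₁T₁ + m₂c₂T₂)/(m₁c₁ + m₂c₂) = 329.97 K.
ΔS₁ = m₁c₁ ln(T_f/T₁) = 99.36 × ln(329.97/424) = -24.91 J/K.
ΔS₂ = m₂c₂ ln(T_f/T₂) = 102.695 × ln(329.97/239) = 33.12 J/K.
ΔS_total = -24.91 + 33.12 = 8.21 J/K.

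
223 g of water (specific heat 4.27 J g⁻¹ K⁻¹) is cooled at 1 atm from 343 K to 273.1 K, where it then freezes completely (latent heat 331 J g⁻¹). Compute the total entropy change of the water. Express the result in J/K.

Cooling step: ΔS₁ = m c ln(T_tr/T_i) = 223 × 4.27 × ln(273.1/343) = -217 J/K.
Phase change: ΔS₂ = −mL/T_tr = −223 × 331 / 273.1 = -270.3 J/K.
ΔS_total = (-217) + (-270.3) = -487 J/K.

ΔS = -487 J/K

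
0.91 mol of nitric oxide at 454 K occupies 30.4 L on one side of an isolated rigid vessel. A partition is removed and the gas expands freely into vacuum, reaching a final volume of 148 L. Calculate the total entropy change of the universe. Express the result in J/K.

ΔS_universe = 12 J/K

For an ideal gas in free expansion Q = 0 and W = 0, so T is unchanged.
Entropy is a state function; using a reversible isothermal path, ΔS_gas = nR ln(V₂/V₁) = 0.91 × 8.314 × ln(148/30.4) = 12 J/K.
The insulated surroundings exchange no heat, so ΔS_surr = 0 and ΔS_universe = ΔS_gas.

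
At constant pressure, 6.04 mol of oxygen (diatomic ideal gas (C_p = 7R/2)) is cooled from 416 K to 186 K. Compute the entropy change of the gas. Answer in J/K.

At constant pressure, ΔS = nC_p ln(T₂/T₁) with C_p = 7R/2 = 29.1 J mol⁻¹ K⁻¹.
ΔS = 6.04 × 29.1 × ln(186/416) = -141 J/K.

ΔS = -141 J/K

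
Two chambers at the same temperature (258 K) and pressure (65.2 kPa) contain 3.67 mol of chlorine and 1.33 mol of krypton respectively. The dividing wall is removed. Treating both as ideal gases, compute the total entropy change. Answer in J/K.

ΔS_mix = 24.1 J/K

Mole fractions: x_A = 3.67/5 = 0.734, x_B = 0.266.
ΔS_mix = −R(n_A ln x_A + n_B ln x_B) = −8.314 × (3.67 ln 0.734 + 1.33 ln 0.266) = 24.1 J/K.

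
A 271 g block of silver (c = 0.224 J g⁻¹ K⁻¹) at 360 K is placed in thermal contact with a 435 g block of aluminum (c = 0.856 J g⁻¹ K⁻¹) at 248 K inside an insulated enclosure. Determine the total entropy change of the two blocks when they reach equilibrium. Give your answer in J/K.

ΔS_total = 3.96 J/K

Energy balance: T_f = (m₁c₁T₁ + m₂c₂T₂)/(m₁c₁ + m₂c₂) = 263.7 K.
ΔS₁ = m₁c₁ ln(T_f/T₁) = 60.704 × ln(263.7/360) = -18.9 J/K.
ΔS₂ = m₂c₂ ln(T_f/T₂) = 372.36 × ln(263.7/248) = 22.86 J/K.
ΔS_total = -18.9 + 22.86 = 3.96 J/K.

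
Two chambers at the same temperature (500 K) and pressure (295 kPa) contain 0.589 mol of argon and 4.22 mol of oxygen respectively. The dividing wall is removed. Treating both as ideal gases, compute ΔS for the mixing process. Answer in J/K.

ΔS_mix = 14.9 J/K

Mole fractions: x_A = 0.589/4.81 = 0.122, x_B = 0.878.
ΔS_mix = −R(n_A ln x_A + n_B ln x_B) = −8.314 × (0.589 ln 0.122 + 4.22 ln 0.878) = 14.9 J/K.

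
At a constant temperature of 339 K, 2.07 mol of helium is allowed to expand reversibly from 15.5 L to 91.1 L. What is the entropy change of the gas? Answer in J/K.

ΔS_gas = 30.5 J/K

For an isothermal ideal gas ΔS_gas = nR ln(V₂/V₁) = 2.07 × 8.314 × ln(91.1/15.5) = 30.5 J/K.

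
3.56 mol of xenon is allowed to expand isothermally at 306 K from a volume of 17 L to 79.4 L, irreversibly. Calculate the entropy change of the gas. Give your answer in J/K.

ΔS_gas = 45.6 J/K

Entropy is a state function, so ΔS_gas depends only on the end states.
For an isothermal ideal gas ΔS_gas = nR ln(V₂/V₁) = 3.56 × 8.314 × ln(79.4/17) = 45.6 J/K.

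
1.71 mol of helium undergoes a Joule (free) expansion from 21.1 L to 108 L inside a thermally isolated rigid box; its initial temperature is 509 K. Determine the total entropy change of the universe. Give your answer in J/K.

For an ideal gas in free expansion Q = 0 and W = 0, so T is unchanged.
Entropy is a state function; using a reversible isothermal path, ΔS_gas = nR ln(V₂/V₁) = 1.71 × 8.314 × ln(108/21.1) = 23.2 J/K.
The insulated surroundings exchange no heat, so ΔS_surr = 0 and ΔS_universe = ΔS_gas.

ΔS_universe = 23.2 J/K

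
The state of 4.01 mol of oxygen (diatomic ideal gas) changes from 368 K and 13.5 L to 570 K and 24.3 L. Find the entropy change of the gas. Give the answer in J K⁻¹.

Entropy is a state function: ΔS = nC_V ln(T₂/T₁) + nR ln(V₂/V₁), with C_V = 5R/2 = 20.79 J mol⁻¹ K⁻¹ for a diatomic ideal gas.
ΔS = 4.01 × [20.79 × ln(570/368) + 8.314 × ln(24.3/13.5)] = 56.1 J/K.

ΔS = 56.1 J/K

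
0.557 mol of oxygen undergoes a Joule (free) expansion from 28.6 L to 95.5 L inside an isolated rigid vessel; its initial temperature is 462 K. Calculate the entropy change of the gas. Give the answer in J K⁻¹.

For an ideal gas in free expansion Q = 0 and W = 0, so T is unchanged.
Entropy is a state function; using a reversible isothermal path, ΔS_gas = nR ln(V₂/V₁) = 0.557 × 8.314 × ln(95.5/28.6) = 5.58 J/K.

ΔS_gas = 5.58 J/K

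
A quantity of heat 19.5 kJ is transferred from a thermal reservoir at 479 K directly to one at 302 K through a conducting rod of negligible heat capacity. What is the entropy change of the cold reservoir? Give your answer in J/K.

The cold reservoir gains heat Q, so ΔS_cold = +Q/T_C = 19500/302 = 64.6 J/K.

ΔS_cold = 64.6 J/K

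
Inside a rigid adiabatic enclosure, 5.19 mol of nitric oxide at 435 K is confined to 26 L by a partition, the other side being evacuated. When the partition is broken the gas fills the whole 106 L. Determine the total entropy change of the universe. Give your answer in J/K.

For an ideal gas in free expansion Q = 0 and W = 0, so T is unchanged.
Entropy is a state function; using a reversible isothermal path, ΔS_gas = nR ln(V₂/V₁) = 5.19 × 8.314 × ln(106/26) = 60.6 J/K.
The insulated surroundings exchange no heat, so ΔS_surr = 0 and ΔS_universe = ΔS_gas.

ΔS_universe = 60.6 J/K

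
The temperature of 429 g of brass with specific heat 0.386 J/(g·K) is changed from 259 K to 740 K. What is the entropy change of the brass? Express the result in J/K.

ΔS = 174 J/K

ΔS = ∫dQ_rev/T = m c ln(T₂/T₁) = 429 × 0.386 × ln(740/259) = 174 J/K.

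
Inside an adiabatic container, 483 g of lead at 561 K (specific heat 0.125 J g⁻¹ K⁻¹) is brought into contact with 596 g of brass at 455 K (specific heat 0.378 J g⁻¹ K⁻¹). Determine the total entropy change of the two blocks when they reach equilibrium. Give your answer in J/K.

Energy balance: T_f = (m₁c₁T₁ + m₂c₂T₂)/(m₁c₁ + m₂c₂) = 477.4 K.
ΔS₁ = m₁c₁ ln(T_f/T₁) = 60.375 × ln(477.4/561) = -9.742 J/K.
ΔS₂ = m₂c₂ ln(T_f/T₂) = 225.288 × ln(477.4/455) = 10.83 J/K.
ΔS_total = -9.742 + 10.83 = 1.09 J/K.

ΔS_total = 1.09 J/K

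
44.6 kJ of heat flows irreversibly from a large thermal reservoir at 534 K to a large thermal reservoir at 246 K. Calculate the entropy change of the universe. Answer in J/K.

ΔS_total = 97.8 J/K

ΔS_hot = −Q/T_H = −44600/534 = -83.52 J/K and ΔS_cold = +Q/T_C = 44600/246 = 181.3 J/K.
ΔS_total = -83.52 + 181.3 = 97.8 J/K, positive as the second law requires.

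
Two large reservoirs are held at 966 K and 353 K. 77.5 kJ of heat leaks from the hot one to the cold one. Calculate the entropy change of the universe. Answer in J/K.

ΔS_total = 139 J/K

ΔS_hot = −Q/T_H = −77500/966 = -80.23 J/K and ΔS_cold = +Q/T_C = 77500/353 = 219.5 J/K.
ΔS_total = -80.23 + 219.5 = 139 J/K, positive as the second law requires.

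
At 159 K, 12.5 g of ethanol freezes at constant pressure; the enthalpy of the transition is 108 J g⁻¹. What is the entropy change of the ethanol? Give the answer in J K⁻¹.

ΔS = -8.49 J/K

Heat released by the substance: Q = −mL = −12.5 × 108 = −1350 J.
At constant T, ΔS = Q_rev/T = −1350 / 159 = -8.49 J/K.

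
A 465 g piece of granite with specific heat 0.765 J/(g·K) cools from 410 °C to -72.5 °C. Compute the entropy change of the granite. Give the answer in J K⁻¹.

ΔS = -436 J/K

In kelvin: T₁ = 683.15 K, T₂ = 200.65 K. ΔS = ∫dQ_rev/T = m c ln(T₂/T₁) = 465 × 0.765 × ln(200.65/683.15) = -436 J/K.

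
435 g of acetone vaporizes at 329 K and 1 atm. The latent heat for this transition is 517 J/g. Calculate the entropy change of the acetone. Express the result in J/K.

Heat absorbed by the substance: Q = mL = 435 × 517 = 224895 J.
At constant T, ΔS = Q_rev/T = 224895 / 329 = 684 J/K.

ΔS = 684 J/K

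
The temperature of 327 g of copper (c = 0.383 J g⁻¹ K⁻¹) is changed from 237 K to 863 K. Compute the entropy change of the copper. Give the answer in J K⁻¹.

ΔS = 162 J/K

ΔS = ∫dQ_rev/T = m c ln(T₂/T₁) = 327 × 0.383 × ln(863/237) = 162 J/K.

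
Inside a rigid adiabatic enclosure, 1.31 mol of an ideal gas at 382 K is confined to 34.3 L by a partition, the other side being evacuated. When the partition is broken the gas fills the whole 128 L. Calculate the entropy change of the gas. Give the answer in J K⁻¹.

ΔS_gas = 14.3 J/K

No heat is exchanged and no work is done, so the ideal-gas temperature stays constant.
Entropy is a state function; using a reversible isothermal path, ΔS_gas = nR ln(V₂/V₁) = 1.31 × 8.314 × ln(128/34.3) = 14.3 J/K.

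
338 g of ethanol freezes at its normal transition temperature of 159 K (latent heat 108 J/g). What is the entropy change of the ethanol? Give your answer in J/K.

ΔS = -230 J/K

Heat released by the substance: Q = −mL = −338 × 108 = −36504 J.
At constant T, ΔS = Q_rev/T = −36504 / 159 = -230 J/K.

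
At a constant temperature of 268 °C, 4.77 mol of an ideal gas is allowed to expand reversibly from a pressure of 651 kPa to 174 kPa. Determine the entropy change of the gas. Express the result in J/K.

ΔS_gas = 52.3 J/K

For an isothermal ideal gas ΔS_gas = nR ln(P₁/P₂) = 4.77 × 8.314 × ln(651/174) = 52.3 J/K.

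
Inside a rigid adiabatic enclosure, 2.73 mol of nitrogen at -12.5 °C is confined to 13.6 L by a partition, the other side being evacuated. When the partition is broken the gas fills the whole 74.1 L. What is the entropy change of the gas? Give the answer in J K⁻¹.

ΔS_gas = 38.5 J/K

For an ideal gas in free expansion Q = 0 and W = 0, so T is unchanged.
Entropy is a state function; using a reversible isothermal path, ΔS_gas = nR ln(V₂/V₁) = 2.73 × 8.314 × ln(74.1/13.6) = 38.5 J/K.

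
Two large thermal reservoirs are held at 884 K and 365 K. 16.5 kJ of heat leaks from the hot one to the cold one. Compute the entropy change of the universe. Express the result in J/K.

ΔS_total = 26.5 J/K

ΔS_hot = −Q/T_H = −16500/884 = -18.67 J/K and ΔS_cold = +Q/T_C = 16500/365 = 45.21 J/K.
ΔS_total = -18.67 + 45.21 = 26.5 J/K, positive as the second law requires.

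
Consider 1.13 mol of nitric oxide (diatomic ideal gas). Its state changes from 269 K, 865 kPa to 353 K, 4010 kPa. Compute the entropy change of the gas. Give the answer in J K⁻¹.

ΔS = -5.47 J/K

ΔS = nC_p ln(T₂/T₁) − nR ln(P₂/P₁), with C_p = 7R/2 = 29.1 J mol⁻¹ K⁻¹ for a diatomic ideal gas.
ΔS = 1.13 × [29.1 × ln(353/269) − 8.314 × ln(4010/865)] = -5.47 J/K.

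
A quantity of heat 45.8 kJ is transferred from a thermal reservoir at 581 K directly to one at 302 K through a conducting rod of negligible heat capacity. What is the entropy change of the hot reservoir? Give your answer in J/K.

ΔS_hot = -78.8 J/K

The hot reservoir loses heat Q, so ΔS_hot = −Q/T_H = −45800/581 = -78.8 J/K.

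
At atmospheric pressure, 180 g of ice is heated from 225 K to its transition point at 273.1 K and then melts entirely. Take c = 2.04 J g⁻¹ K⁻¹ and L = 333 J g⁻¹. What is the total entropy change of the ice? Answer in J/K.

ΔS = 291 J/K

Warming step: ΔS₁ = m c ln(T_tr/T_i) = 180 × 2.04 × ln(273.1/225) = 71.14 J/K.
Phase change: ΔS₂ = +mL/T_tr = 180 × 333 / 273.1 = 219.5 J/K.
ΔS_total = (71.14) + (219.5) = 291 J/K.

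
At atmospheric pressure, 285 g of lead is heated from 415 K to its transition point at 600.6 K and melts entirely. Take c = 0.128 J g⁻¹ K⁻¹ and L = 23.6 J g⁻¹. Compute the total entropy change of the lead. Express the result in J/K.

ΔS = 24.7 J/K

Warming step: ΔS₁ = m c ln(T_tr/T_i) = 285 × 0.128 × ln(600.6/415) = 13.48 J/K.
Phase change: ΔS₂ = +mL/T_tr = 285 × 23.6 / 600.6 = 11.2 J/K.
ΔS_total = (13.48) + (11.2) = 24.7 J/K.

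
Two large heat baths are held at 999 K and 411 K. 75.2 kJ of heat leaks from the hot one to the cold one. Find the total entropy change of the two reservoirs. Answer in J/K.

ΔS_hot = −Q/T_H = −75200/999 = -75.28 J/K and ΔS_cold = +Q/T_C = 75200/411 = 183 J/K.
ΔS_total = -75.28 + 183 = 108 J/K, positive as the second law requires.

ΔS_total = 108 J/K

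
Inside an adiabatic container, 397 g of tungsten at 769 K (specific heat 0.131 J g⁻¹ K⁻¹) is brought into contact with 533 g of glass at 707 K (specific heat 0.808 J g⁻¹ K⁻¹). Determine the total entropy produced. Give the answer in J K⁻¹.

ΔS_total = 0.168 J/K

Energy balance: T_f = (m₁c₁T₁ + m₂c₂T₂)/(m₁c₁ + m₂c₂) = 713.68 K.
ΔS₁ = m₁c₁ ln(T_f/T₁) = 52.007 × ln(713.68/769) = -3.8826 J/K.
ΔS₂ = m₂c₂ ln(T_f/T₂) = 430.664 × ln(713.68/707) = 4.0502 J/K.
ΔS_total = -3.8826 + 4.0502 = 0.168 J/K.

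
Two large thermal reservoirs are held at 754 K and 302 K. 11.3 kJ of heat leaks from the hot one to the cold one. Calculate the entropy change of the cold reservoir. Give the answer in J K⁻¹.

The cold reservoir gains heat Q, so ΔS_cold = +Q/T_C = 11300/302 = 37.4 J/K.

ΔS_cold = 37.4 J/K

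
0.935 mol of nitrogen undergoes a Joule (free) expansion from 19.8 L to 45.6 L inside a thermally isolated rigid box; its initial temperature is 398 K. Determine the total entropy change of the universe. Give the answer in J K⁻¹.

For an ideal gas in free expansion Q = 0 and W = 0, so T is unchanged.
Entropy is a state function; using a reversible isothermal path, ΔS_gas = nR ln(V₂/V₁) = 0.935 × 8.314 × ln(45.6/19.8) = 6.48 J/K.
The insulated surroundings exchange no heat, so ΔS_surr = 0 and ΔS_universe = ΔS_gas.

ΔS_universe = 6.48 J/K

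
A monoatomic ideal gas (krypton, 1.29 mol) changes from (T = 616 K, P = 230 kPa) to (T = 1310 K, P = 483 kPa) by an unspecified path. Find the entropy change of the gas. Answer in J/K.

ΔS = nC_p ln(T₂/T₁) − nR ln(P₂/P₁), with C_p = 5R/2 = 20.79 J mol⁻¹ K⁻¹ for a monoatomic ideal gas.
ΔS = 1.29 × [20.79 × ln(1310/616) − 8.314 × ln(483/230)] = 12.3 J/K.

ΔS = 12.3 J/K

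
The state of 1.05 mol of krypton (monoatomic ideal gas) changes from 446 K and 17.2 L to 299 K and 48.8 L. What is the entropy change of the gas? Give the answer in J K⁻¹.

Entropy is a state function: ΔS = nC_V ln(T₂/T₁) + nR ln(V₂/V₁), with C_V = 3R/2 = 12.47 J mol⁻¹ K⁻¹ for a monoatomic ideal gas.
ΔS = 1.05 × [12.47 × ln(299/446) + 8.314 × ln(48.8/17.2)] = 3.87 J/K.

ΔS = 3.87 J/K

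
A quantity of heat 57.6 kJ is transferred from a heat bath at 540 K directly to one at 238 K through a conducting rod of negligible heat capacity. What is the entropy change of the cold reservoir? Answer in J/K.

The cold reservoir gains heat Q, so ΔS_cold = +Q/T_C = 57600/238 = 242 J/K.

ΔS_cold = 242 J/K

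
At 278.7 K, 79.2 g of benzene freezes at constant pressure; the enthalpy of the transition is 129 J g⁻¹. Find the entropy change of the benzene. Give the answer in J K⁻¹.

Heat released by the substance: Q = −mL = −79.2 × 129 = −10216.8 J.
At constant T, ΔS = Q_rev/T = −10216.8 / 278.7 = -36.7 J/K.

ΔS = -36.7 J/K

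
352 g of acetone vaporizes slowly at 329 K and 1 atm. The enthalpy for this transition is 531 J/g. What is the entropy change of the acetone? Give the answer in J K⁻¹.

ΔS = 568 J/K

Heat absorbed by the substance: Q = mL = 352 × 531 = 186912 J.
At constant T, ΔS = Q_rev/T = 186912 / 329 = 568 J/K.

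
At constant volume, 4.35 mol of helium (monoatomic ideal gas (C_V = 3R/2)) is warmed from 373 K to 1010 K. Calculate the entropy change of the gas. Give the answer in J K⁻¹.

At constant volume, ΔS = nC_V ln(T₂/T₁) with C_V = 3R/2 = 12.47 J mol⁻¹ K⁻¹.
ΔS = 4.35 × 12.47 × ln(1010/373) = 54 J/K.

ΔS = 54 J/K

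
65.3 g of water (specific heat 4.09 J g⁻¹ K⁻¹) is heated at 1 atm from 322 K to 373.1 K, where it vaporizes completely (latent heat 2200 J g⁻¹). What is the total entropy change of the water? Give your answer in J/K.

ΔS = 424 J/K

Warming step: ΔS₁ = m c ln(T_tr/T_i) = 65.3 × 4.09 × ln(373.1/322) = 39.34 J/K.
Phase change: ΔS₂ = +mL/T_tr = 65.3 × 2200 / 373.1 = 385 J/K.
ΔS_total = (39.34) + (385) = 424 J/K.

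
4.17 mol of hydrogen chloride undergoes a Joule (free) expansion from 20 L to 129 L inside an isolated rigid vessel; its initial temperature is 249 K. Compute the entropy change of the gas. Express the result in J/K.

ΔS_gas = 64.6 J/K

No heat is exchanged and no work is done, so the ideal-gas temperature stays constant.
Entropy is a state function; using a reversible isothermal path, ΔS_gas = nR ln(V₂/V₁) = 4.17 × 8.314 × ln(129/20) = 64.6 J/K.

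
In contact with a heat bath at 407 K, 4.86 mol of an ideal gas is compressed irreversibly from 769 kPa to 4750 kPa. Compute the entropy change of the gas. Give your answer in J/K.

Entropy is a state function, so ΔS_gas depends only on the end states.
For an isothermal ideal gas ΔS_gas = nR ln(P₁/P₂) = 4.86 × 8.314 × ln(769/4750) = -73.6 J/K.

ΔS_gas = -73.6 J/K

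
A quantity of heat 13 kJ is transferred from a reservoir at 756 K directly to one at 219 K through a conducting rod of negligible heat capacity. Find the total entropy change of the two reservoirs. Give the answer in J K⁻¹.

ΔS_total = 42.2 J/K

ΔS_hot = −Q/T_H = −13000/756 = -17.2 J/K and ΔS_cold = +Q/T_C = 13000/219 = 59.36 J/K.
ΔS_total = -17.2 + 59.36 = 42.2 J/K, positive as the second law requires.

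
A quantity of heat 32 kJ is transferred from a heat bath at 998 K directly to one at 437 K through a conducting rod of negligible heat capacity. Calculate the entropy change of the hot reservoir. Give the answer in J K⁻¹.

The hot reservoir loses heat Q, so ΔS_hot = −Q/T_H = −32000/998 = -32.1 J/K.

ΔS_hot = -32.1 J/K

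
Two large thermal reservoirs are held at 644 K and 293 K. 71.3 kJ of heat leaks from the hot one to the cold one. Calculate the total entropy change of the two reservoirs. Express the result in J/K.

ΔS_hot = −Q/T_H = −71300/644 = -110.7 J/K and ΔS_cold = +Q/T_C = 71300/293 = 243.3 J/K.
ΔS_total = -110.7 + 243.3 = 133 J/K, positive as the second law requires.

ΔS_total = 133 J/K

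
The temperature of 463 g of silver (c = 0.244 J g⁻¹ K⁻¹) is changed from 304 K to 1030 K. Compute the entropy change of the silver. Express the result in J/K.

ΔS = 138 J/K

ΔS = ∫dQ_rev/T = m c ln(T₂/T₁) = 463 × 0.244 × ln(1030/304) = 138 J/K.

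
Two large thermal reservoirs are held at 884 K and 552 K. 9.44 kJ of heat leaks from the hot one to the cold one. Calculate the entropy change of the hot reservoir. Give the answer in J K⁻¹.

The hot reservoir loses heat Q, so ΔS_hot = −Q/T_H = −9440/884 = -10.7 J/K.

ΔS_hot = -10.7 J/K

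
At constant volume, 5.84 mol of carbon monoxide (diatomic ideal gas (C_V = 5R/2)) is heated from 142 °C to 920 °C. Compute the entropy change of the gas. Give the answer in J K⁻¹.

In kelvin: T₁ = 415.15 K, T₂ = 1193.15 K. At constant volume, ΔS = nC_V ln(T₂/T₁) with C_V = 5R/2 = 20.79 J mol⁻¹ K⁻¹.
ΔS = 5.84 × 20.79 × ln(1193.15/415.15) = 128 J/K.

ΔS = 128 J/K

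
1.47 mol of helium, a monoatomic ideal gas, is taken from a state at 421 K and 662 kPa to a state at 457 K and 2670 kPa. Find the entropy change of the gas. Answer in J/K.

ΔS = -14.5 J/K

ΔS = nC_p ln(T₂/T₁) − nR ln(P₂/P₁), with C_p = 5R/2 = 20.79 J mol⁻¹ K⁻¹ for a monoatomic ideal gas.
ΔS = 1.47 × [20.79 × ln(457/421) − 8.314 × ln(2670/662)] = -14.5 J/K.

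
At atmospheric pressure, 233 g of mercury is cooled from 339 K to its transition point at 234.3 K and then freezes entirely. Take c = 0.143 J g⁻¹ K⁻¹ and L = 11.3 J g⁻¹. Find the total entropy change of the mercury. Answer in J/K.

ΔS = -23.5 J/K

Cooling step: ΔS₁ = m c ln(T_tr/T_i) = 233 × 0.143 × ln(234.3/339) = -12.308 J/K.
Phase change: ΔS₂ = −mL/T_tr = −233 × 11.3 / 234.3 = -11.237 J/K.
ΔS_total = (-12.308) + (-11.237) = -23.5 J/K.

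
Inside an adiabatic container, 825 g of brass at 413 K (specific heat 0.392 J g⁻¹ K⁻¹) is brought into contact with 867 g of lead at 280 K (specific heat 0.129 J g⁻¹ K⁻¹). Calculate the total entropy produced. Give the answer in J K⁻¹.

ΔS_total = 5.87 J/K

Energy balance: T_f = (m₁c₁T₁ + m₂c₂T₂)/(m₁c₁ + m₂c₂) = 378.82 K.
ΔS₁ = m₁c₁ ln(T_f/T₁) = 323.4 × ln(378.82/413) = -27.934 J/K.
ΔS₂ = m₂c₂ ln(T_f/T₂) = 111.843 × ln(378.82/280) = 33.808 J/K.
ΔS_total = -27.934 + 33.808 = 5.87 J/K.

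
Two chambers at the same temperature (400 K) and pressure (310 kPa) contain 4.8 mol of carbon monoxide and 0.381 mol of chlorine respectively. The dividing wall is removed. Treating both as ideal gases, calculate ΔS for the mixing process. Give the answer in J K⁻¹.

Mole fractions: x_A = 4.8/5.18 = 0.926, x_B = 0.0735.
ΔS_mix = −R(n_A ln x_A + n_B ln x_B) = −8.314 × (4.8 ln 0.926 + 0.381 ln 0.0735) = 11.3 J/K.

ΔS_mix = 11.3 J/K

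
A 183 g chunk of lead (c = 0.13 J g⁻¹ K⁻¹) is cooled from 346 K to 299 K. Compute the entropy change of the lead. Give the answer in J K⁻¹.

ΔS = ∫dQ_rev/T = m c ln(T₂/T₁) = 183 × 0.13 × ln(299/346) = -3.47 J/K.

ΔS = -3.47 J/K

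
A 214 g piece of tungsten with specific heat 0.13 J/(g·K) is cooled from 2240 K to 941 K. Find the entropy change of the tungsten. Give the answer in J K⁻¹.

ΔS = -24.1 J/K

ΔS = ∫dQ_rev/T = m c ln(T₂/T₁) = 214 × 0.13 × ln(941/2240) = -24.1 J/K.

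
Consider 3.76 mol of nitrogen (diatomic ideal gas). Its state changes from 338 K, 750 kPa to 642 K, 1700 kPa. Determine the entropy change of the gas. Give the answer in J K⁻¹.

ΔS = nC_p ln(T₂/T₁) − nR ln(P₂/P₁), with C_p = 7R/2 = 29.1 J mol⁻¹ K⁻¹ for a diatomic ideal gas.
ΔS = 3.76 × [29.1 × ln(642/338) − 8.314 × ln(1700/750)] = 44.6 J/K.

ΔS = 44.6 J/K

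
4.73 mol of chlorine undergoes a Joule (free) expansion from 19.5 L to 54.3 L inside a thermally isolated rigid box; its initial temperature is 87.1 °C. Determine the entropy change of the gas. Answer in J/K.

ΔS_gas = 40.3 J/K

For an ideal gas in free expansion Q = 0 and W = 0, so T is unchanged.
Entropy is a state function; using a reversible isothermal path, ΔS_gas = nR ln(V₂/V₁) = 4.73 × 8.314 × ln(54.3/19.5) = 40.3 J/K.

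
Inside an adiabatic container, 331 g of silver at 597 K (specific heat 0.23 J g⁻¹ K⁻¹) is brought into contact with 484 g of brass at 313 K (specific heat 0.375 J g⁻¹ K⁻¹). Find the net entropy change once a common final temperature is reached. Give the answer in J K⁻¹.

ΔS_total = 12 J/K

Energy balance: T_f = (m₁c₁T₁ + m₂c₂T₂)/(m₁c₁ + m₂c₂) = 396.92 K.
ΔS₁ = m₁c₁ ln(T_f/T₁) = 76.13 × ln(396.92/597) = -31.07 J/K.
ΔS₂ = m₂c₂ ln(T_f/T₂) = 181.5 × ln(396.92/313) = 43.11 J/K.
ΔS_total = -31.07 + 43.11 = 12 J/K.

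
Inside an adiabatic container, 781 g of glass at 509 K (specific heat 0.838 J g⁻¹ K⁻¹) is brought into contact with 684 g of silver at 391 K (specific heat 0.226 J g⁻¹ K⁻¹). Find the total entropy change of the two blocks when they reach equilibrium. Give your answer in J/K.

ΔS_total = 4.12 J/K

Energy balance: T_f = (m₁c₁T₁ + m₂c₂T₂)/(m₁c₁ + m₂c₂) = 486.45 K.
ΔS₁ = m₁c₁ ln(T_f/T₁) = 654.478 × ln(486.45/509) = -29.65 J/K.
ΔS₂ = m₂c₂ ln(T_f/T₂) = 154.584 × ln(486.45/391) = 33.77 J/K.
ΔS_total = -29.65 + 33.77 = 4.12 J/K.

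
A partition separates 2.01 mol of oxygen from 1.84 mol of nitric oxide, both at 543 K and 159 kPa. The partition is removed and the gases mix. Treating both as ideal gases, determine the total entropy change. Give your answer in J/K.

ΔS_mix = 22.2 J/K

Mole fractions: x_A = 2.01/3.85 = 0.522, x_B = 0.478.
ΔS_mix = −R(n_A ln x_A + n_B ln x_B) = −8.314 × (2.01 ln 0.522 + 1.84 ln 0.478) = 22.2 J/K.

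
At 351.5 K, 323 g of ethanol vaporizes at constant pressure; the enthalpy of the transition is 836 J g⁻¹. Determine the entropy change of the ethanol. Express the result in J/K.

Heat absorbed by the substance: Q = mL = 323 × 836 = 270028 J.
At constant T, ΔS = Q_rev/T = 270028 / 351.5 = 768 J/K.

ΔS = 768 J/K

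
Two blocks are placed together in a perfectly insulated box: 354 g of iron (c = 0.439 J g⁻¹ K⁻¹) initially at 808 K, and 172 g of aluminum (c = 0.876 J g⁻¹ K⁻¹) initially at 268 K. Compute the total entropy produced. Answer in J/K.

Energy balance: T_f = (m₁c₁T₁ + m₂c₂T₂)/(m₁c₁ + m₂c₂) = 542.18 K.
ΔS₁ = m₁c₁ ln(T_f/T₁) = 155.406 × ln(542.18/808) = -62 J/K.
ΔS₂ = m₂c₂ ln(T_f/T₂) = 150.672 × ln(542.18/268) = 106.2 J/K.
ΔS_total = -62 + 106.2 = 44.2 J/K.

ΔS_total = 44.2 J/K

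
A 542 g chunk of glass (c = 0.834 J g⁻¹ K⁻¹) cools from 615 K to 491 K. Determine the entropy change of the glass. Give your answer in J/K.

ΔS = ∫dQ_rev/T = m c ln(T₂/T₁) = 542 × 0.834 × ln(491/615) = -102 J/K.

ΔS = -102 J/K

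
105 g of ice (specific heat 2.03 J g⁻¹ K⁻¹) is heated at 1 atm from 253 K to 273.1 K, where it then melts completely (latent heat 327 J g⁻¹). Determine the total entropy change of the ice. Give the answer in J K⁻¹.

ΔS = 142 J/K

Warming step: ΔS₁ = m c ln(T_tr/T_i) = 105 × 2.03 × ln(273.1/253) = 16.3 J/K.
Phase change: ΔS₂ = +mL/T_tr = 105 × 327 / 273.1 = 125.7 J/K.
ΔS_total = (16.3) + (125.7) = 142 J/K.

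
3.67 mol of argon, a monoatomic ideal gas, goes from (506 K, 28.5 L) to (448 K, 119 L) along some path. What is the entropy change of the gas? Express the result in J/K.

ΔS = 38 J/K

Entropy is a state function: ΔS = nC_V ln(T₂/T₁) + nR ln(V₂/V₁), with C_V = 3R/2 = 12.47 J mol⁻¹ K⁻¹ for a monoatomic ideal gas.
ΔS = 3.67 × [12.47 × ln(448/506) + 8.314 × ln(119/28.5)] = 38 J/K.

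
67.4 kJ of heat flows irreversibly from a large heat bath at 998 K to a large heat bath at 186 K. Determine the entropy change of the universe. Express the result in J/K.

ΔS_total = 295 J/K

ΔS_hot = −Q/T_H = −67400/998 = -67.54 J/K and ΔS_cold = +Q/T_C = 67400/186 = 362.4 J/K.
ΔS_total = -67.54 + 362.4 = 295 J/K, positive as the second law requires.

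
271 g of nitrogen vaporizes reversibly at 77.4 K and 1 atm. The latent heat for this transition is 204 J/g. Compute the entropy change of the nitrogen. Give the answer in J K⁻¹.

Heat absorbed by the substance: Q = mL = 271 × 204 = 55284 J.
At constant T, ΔS = Q_rev/T = 55284 / 77.4 = 714 J/K.

ΔS = 714 J/K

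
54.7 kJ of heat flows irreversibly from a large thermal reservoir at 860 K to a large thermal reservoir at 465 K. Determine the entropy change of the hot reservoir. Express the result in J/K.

ΔS_hot = -63.6 J/K

The hot reservoir loses heat Q, so ΔS_hot = −Q/T_H = −54700/860 = -63.6 J/K.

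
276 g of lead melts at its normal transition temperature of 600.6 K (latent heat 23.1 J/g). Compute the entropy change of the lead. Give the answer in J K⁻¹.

Heat absorbed by the substance: Q = mL = 276 × 23.1 = 6375.6 J.
At constant T, ΔS = Q_rev/T = 6375.6 / 600.6 = 10.6 J/K.

ΔS = 10.6 J/K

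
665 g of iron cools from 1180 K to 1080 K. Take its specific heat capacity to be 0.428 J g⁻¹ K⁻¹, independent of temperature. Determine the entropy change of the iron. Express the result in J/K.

ΔS = ∫dQ_rev/T = m c ln(T₂/T₁) = 665 × 0.428 × ln(1080/1180) = -25.2 J/K.

ΔS = -25.2 J/K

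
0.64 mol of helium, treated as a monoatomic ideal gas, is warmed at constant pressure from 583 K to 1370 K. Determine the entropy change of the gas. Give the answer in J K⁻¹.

At constant pressure, ΔS = nC_p ln(T₂/T₁) with C_p = 5R/2 = 20.79 J mol⁻¹ K⁻¹.
ΔS = 0.64 × 20.79 × ln(1370/583) = 11.4 J/K.

ΔS = 11.4 J/K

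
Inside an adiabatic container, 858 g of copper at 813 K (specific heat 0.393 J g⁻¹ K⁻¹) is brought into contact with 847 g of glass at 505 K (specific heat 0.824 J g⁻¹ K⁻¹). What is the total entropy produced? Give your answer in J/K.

Energy balance: T_f = (m₁c₁T₁ + m₂c₂T₂)/(m₁c₁ + m₂c₂) = 605.33 K.
ΔS₁ = m₁c₁ ln(T_f/T₁) = 337.194 × ln(605.33/813) = -99.46 J/K.
ΔS₂ = m₂c₂ ln(T_f/T₂) = 697.928 × ln(605.33/505) = 126.5 J/K.
ΔS_total = -99.46 + 126.5 = 27 J/K.

ΔS_total = 27 J/K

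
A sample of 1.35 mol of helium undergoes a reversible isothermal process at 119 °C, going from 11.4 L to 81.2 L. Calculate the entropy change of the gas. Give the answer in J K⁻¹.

ΔS_gas = 22 J/K

For an isothermal ideal gas ΔS_gas = nR ln(V₂/V₁) = 1.35 × 8.314 × ln(81.2/11.4) = 22 J/K.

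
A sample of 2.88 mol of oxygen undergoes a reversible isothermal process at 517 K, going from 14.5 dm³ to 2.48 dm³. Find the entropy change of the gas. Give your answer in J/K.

For an isothermal ideal gas ΔS_gas = nR ln(V₂/V₁) = 2.88 × 8.314 × ln(2.48/14.5) = -42.3 J/K.

ΔS_gas = -42.3 J/K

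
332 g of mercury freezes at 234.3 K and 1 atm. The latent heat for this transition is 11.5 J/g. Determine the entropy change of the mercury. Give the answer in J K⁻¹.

ΔS = -16.3 J/K

Heat released by the substance: Q = −mL = −332 × 11.5 = −3818 J.
At constant T, ΔS = Q_rev/T = −3818 / 234.3 = -16.3 J/K.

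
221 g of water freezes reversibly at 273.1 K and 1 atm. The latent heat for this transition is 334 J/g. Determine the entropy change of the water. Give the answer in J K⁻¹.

ΔS = -270 J/K

Heat released by the substance: Q = −mL = −221 × 334 = −73814 J.
At constant T, ΔS = Q_rev/T = −73814 / 273.1 = -270 J/K.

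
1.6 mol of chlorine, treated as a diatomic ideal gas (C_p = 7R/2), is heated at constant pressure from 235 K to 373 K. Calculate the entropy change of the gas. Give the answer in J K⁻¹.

At constant pressure, ΔS = nC_p ln(T₂/T₁) with C_p = 7R/2 = 29.1 J mol⁻¹ K⁻¹.
ΔS = 1.6 × 29.1 × ln(373/235) = 21.5 J/K.

ΔS = 21.5 J/K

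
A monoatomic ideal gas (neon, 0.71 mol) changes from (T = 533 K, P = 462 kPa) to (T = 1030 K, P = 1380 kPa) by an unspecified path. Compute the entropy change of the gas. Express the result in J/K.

ΔS = nC_p ln(T₂/T₁) − nR ln(P₂/P₁), with C_p = 5R/2 = 20.79 J mol⁻¹ K⁻¹ for a monoatomic ideal gas.
ΔS = 0.71 × [20.79 × ln(1030/533) − 8.314 × ln(1380/462)] = 3.26 J/K.

ΔS = 3.26 J/K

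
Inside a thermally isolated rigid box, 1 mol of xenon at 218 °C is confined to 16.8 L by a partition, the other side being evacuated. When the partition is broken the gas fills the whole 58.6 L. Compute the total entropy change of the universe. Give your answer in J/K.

For an ideal gas in free expansion Q = 0 and W = 0, so T is unchanged.
Entropy is a state function; using a reversible isothermal path, ΔS_gas = nR ln(V₂/V₁) = 1 × 8.314 × ln(58.6/16.8) = 10.4 J/K.
The insulated surroundings exchange no heat, so ΔS_surr = 0 and ΔS_universe = ΔS_gas.

ΔS_universe = 10.4 J/K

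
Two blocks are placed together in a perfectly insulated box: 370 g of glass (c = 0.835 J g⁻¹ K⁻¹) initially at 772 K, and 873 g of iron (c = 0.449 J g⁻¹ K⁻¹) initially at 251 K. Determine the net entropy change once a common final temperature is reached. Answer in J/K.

Energy balance: T_f = (m₁c₁T₁ + m₂c₂T₂)/(m₁c₁ + m₂c₂) = 480.64 K.
ΔS₁ = m₁c₁ ln(T_f/T₁) = 308.95 × ln(480.64/772) = -146.4 J/K.
ΔS₂ = m₂c₂ ln(T_f/T₂) = 391.977 × ln(480.64/251) = 254.7 J/K.
ΔS_total = -146.4 + 254.7 = 108 J/K.

ΔS_total = 108 J/K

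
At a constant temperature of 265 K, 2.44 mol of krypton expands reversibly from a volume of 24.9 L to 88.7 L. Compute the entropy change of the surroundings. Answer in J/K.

For an isothermal ideal gas ΔS_gas = nR ln(V₂/V₁) = 2.44 × 8.314 × ln(88.7/24.9) = 25.8 J/K.
The process is reversible, so ΔS_surr = −ΔS_gas = -25.8 J/K and ΔS_universe = 0.

ΔS_surr = -25.8 J/K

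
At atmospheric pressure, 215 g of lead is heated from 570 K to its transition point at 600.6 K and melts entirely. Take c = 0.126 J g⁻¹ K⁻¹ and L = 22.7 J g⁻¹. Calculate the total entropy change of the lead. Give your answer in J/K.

Warming step: ΔS₁ = m c ln(T_tr/T_i) = 215 × 0.126 × ln(600.6/570) = 1.417 J/K.
Phase change: ΔS₂ = +mL/T_tr = 215 × 22.7 / 600.6 = 8.126 J/K.
ΔS_total = (1.417) + (8.126) = 9.54 J/K.

ΔS = 9.54 J/K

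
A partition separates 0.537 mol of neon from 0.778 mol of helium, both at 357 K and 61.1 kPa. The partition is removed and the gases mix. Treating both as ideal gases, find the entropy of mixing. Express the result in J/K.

Mole fractions: x_A = 0.537/1.31 = 0.408, x_B = 0.592.
ΔS_mix = −R(n_A ln x_A + n_B ln x_B) = −8.314 × (0.537 ln 0.408 + 0.778 ln 0.592) = 7.39 J/K.

ΔS_mix = 7.39 J/K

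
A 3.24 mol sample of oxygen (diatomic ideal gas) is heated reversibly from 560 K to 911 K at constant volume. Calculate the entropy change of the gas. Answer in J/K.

ΔS = 32.8 J/K

At constant volume, ΔS = nC_V ln(T₂/T₁) with C_V = 5R/2 = 20.79 J mol⁻¹ K⁻¹.
ΔS = 3.24 × 20.79 × ln(911/560) = 32.8 J/K.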